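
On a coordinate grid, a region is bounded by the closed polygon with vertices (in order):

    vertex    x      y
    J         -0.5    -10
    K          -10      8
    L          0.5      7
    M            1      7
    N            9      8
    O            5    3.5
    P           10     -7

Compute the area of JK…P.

Apply the shoelace (surveyor's) formula: 2A = Σ (x_i·y_{i+1} − x_{i+1}·y_i), indices taken mod 7.
Cross-terms: -104, -74, -3.5, -55, -8.5, -70, -103.5  ⇒  Σ = -418.5
Area = |Σ|/2 = 209.25.

209.25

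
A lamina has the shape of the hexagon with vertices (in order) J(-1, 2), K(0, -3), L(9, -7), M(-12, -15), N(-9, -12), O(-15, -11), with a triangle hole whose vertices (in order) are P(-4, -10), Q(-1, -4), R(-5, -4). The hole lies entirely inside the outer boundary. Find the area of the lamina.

Outer boundary:
J→K: (-1)(-3) − (0)(2) = 3
K→L: (0)(-7) − (9)(-3) = 27
L→M: (9)(-15) − (-12)(-7) = -219
M→N: (-12)(-12) − (-9)(-15) = 9
N→O: (-9)(-11) − (-15)(-12) = -81
O→J: (-15)(2) − (-1)(-11) = -41
Σ = -302
Area = |Σ|/2 = 151.
Hole:
Apply the surveyor's formula: 2A = Σ (x_i·y_{i+1} − x_{i+1}·y_i), indices taken mod 3.
Σ = (6) + (-16) + (34) = 24
Area = |Σ|/2 = 12.
Net area = 151 − 12 = 139.

139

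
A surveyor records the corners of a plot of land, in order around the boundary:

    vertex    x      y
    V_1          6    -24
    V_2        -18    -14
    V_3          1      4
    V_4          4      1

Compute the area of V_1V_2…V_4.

Σ = (-516) + (-58) + (-15) + (-102) = -691
Area = |Σ|/2 = 345.5.

345.5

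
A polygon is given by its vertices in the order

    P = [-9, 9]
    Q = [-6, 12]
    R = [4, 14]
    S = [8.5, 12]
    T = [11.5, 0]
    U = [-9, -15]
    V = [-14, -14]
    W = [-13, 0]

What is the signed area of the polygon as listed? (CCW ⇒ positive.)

-475.25

Apply the shoelace formula: 2A = Σ (x_i·y_{i+1} − x_{i+1}·y_i), indices taken mod 8.
Σ = (-54) + (-132) + (-71) + (-138) + (-172.5) + (-84) + (-182) + (-117) = -950.5
Signed area = Σ/2 = -475.25 (negative ⇒ clockwise traversal).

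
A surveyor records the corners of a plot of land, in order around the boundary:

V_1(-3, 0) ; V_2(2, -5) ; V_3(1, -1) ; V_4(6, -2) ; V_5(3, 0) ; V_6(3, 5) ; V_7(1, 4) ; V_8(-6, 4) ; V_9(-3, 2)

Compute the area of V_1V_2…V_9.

42

Apply the shoelace formula: 2A = Σ (x_i·y_{i+1} − x_{i+1}·y_i), indices taken mod 9.
Σ = (15) + (3) + (4) + (6) + (15) + (7) + (28) + (0) + (6) = 84
Area = |Σ|/2 = 42.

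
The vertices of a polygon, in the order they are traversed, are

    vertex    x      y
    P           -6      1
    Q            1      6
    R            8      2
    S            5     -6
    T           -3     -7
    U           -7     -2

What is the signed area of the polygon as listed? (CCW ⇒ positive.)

Apply the shoelace formula: 2A = Σ (x_i·y_{i+1} − x_{i+1}·y_i), indices taken mod 6.
P→Q: (-6)(6) − (1)(1) = -37
Q→R: (1)(2) − (8)(6) = -46
R→S: (8)(-6) − (5)(2) = -58
S→T: (5)(-7) − (-3)(-6) = -53
T→U: (-3)(-2) − (-7)(-7) = -43
U→P: (-7)(1) − (-6)(-2) = -19
Σ = -256
Signed area = Σ/2 = -128 (negative ⇒ clockwise traversal).

-128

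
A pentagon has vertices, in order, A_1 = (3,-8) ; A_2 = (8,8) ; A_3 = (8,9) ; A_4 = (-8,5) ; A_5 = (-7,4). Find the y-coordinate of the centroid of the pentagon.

311/153

Apply the shoelace formula. First the cross-terms c_i = x_i·y_{i+1} − x_{i+1}·y_i:
  88, 8, 112, 3, 44  ⇒  2A = 255, A = 127.5.
Then Σ (y_i + y_{i+1})·c_i = 1555, so ȳ = 1555 / (6·127.5) = 311/153.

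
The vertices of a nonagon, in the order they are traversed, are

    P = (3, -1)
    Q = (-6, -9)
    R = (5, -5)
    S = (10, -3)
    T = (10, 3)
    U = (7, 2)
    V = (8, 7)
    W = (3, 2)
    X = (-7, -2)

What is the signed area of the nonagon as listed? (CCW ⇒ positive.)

92.5

P→Q: (3)(-9) − (-6)(-1) = -33
Q→R: (-6)(-5) − (5)(-9) = 75
R→S: (5)(-3) − (10)(-5) = 35
S→T: (10)(3) − (10)(-3) = 60
T→U: (10)(2) − (7)(3) = -1
U→V: (7)(7) − (8)(2) = 33
V→W: (8)(2) − (3)(7) = -5
W→X: (3)(-2) − (-7)(2) = 8
X→P: (-7)(-1) − (3)(-2) = 13
Σ = 185
Signed area = Σ/2 = 92.5 (positive ⇒ counter-clockwise traversal).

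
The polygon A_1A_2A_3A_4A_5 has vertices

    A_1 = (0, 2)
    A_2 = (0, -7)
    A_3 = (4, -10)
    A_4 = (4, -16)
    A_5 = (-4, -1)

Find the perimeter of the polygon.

|A_1A_2| = √((0)² + (-9)²) = √81 = 9
|A_2A_3| = √((4)² + (-3)²) = √25 = 5
|A_3A_4| = √((0)² + (-6)²) = √36 = 6
|A_4A_5| = √((-8)² + (15)²) = √289 = 17
|A_5A_1| = √((4)² + (3)²) = √25 = 5
Perimeter = 9 + 5 + 6 + 17 + 5 = 42.

42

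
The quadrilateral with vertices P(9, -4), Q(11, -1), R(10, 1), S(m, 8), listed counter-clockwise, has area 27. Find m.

2

The doubled signed area Σ (x_i y_{i+1} − x_{i+1} y_i) is linear in m.
With m=0 it equals 64; the coefficient of m is -5 (from the two edges through S).
So -5·m + 64 = 2·27 = 54 ⇒ m = 2.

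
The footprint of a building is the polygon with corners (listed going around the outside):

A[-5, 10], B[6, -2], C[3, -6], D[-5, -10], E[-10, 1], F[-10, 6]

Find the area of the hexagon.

182.5

Apply the surveyor's formula: 2A = Σ (x_i·y_{i+1} − x_{i+1}·y_i), indices taken mod 6.
A→B: (-5)(-2) − (6)(10) = -50
B→C: (6)(-6) − (3)(-2) = -30
C→D: (3)(-10) − (-5)(-6) = -60
D→E: (-5)(1) − (-10)(-10) = -105
E→F: (-10)(6) − (-10)(1) = -50
F→A: (-10)(10) − (-5)(6) = -70
Σ = -365
Area = |Σ|/2 = 182.5.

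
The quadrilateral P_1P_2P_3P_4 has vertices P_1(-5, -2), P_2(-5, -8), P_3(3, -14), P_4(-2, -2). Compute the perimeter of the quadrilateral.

32

|P_1P_2| = √((0)² + (-6)²) = √36 = 6
|P_2P_3| = √((8)² + (-6)²) = √100 = 10
|P_3P_4| = √((-5)² + (12)²) = √169 = 13
|P_4P_1| = √((-3)² + (0)²) = √9 = 3
Perimeter = 6 + 10 + 13 + 3 = 32.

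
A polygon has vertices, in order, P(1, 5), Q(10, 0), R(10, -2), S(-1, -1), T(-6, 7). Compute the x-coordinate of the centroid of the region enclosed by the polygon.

391/198

Apply the surveyor's formula. First the cross-terms c_i = x_i·y_{i+1} − x_{i+1}·y_i:
  -50, -20, -12, -13, -37  ⇒  2A = -132, A = -66.
Then Σ (x_i + x_{i+1})·c_i = -782, so x̄ = -782 / (6·(-66)) = 391/198.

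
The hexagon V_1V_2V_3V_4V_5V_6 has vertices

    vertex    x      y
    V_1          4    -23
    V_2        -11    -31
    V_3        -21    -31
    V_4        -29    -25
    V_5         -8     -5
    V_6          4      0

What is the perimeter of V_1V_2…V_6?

102

|V_1V_2| = √((-15)² + (-8)²) = √289 = 17
|V_2V_3| = √((-10)² + (0)²) = √100 = 10
|V_3V_4| = √((-8)² + (6)²) = √100 = 10
|V_4V_5| = √((21)² + (20)²) = √841 = 29
|V_5V_6| = √((12)² + (5)²) = √169 = 13
|V_6V_1| = √((0)² + (-23)²) = √529 = 23
Perimeter = 17 + 10 + 10 + 29 + 13 + 23 = 102.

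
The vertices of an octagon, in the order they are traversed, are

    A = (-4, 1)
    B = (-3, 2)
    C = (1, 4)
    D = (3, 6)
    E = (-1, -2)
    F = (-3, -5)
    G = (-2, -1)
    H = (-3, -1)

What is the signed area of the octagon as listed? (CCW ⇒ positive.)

-20.5

Σ = (-5) + (-14) + (-6) + (0) + (-1) + (-7) + (-1) + (-7) = -41
Signed area = Σ/2 = -20.5 (negative ⇒ clockwise traversal).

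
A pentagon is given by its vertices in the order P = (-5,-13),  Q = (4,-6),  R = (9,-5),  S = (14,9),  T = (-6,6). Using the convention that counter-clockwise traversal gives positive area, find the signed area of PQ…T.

Apply Gauss's area formula: 2A = Σ (x_i·y_{i+1} − x_{i+1}·y_i), indices taken mod 5.
Cross-terms: 82, 34, 151, 138, 108  ⇒  Σ = 513
Signed area = Σ/2 = 256.5 (positive ⇒ counter-clockwise traversal).

256.5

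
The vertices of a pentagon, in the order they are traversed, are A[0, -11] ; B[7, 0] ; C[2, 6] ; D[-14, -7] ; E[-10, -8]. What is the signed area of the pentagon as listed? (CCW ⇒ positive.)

170.5

Apply the shoelace (surveyor's) formula: 2A = Σ (x_i·y_{i+1} − x_{i+1}·y_i), indices taken mod 5.
Σ = (77) + (42) + (70) + (42) + (110) = 341
Signed area = Σ/2 = 170.5 (positive ⇒ counter-clockwise traversal).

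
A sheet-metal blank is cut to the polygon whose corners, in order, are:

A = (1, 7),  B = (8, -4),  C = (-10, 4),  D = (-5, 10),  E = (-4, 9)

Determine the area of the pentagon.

95

Cross-terms: -60, -8, -80, -5, -37  ⇒  Σ = -190
Area = |Σ|/2 = 95.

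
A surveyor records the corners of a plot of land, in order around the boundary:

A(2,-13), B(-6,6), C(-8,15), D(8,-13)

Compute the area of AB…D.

Apply the surveyor's formula: 2A = Σ (x_i·y_{i+1} − x_{i+1}·y_i), indices taken mod 4.
A→B: (2)(6) − (-6)(-13) = -66
B→C: (-6)(15) − (-8)(6) = -42
C→D: (-8)(-13) − (8)(15) = -16
D→A: (8)(-13) − (2)(-13) = -78
Σ = -202
Area = |Σ|/2 = 101.

101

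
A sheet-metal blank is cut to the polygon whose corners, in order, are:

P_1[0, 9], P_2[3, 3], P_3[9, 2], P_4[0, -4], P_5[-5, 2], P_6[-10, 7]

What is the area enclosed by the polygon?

104.5

Cross-terms: -27, -21, -36, -20, -15, -90  ⇒  Σ = -209
Area = |Σ|/2 = 104.5.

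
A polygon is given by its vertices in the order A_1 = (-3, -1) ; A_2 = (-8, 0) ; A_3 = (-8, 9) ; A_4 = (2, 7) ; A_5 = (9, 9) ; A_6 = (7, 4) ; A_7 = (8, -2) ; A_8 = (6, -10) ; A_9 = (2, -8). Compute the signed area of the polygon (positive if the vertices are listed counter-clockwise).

-197

Σ = (-8) + (-72) + (-74) + (-45) + (-27) + (-46) + (-68) + (-28) + (-26) = -394
Signed area = Σ/2 = -197 (negative ⇒ clockwise traversal).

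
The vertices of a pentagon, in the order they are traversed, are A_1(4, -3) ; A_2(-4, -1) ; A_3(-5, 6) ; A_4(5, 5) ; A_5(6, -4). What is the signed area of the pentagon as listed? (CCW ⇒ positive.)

-76

Apply the shoelace (surveyor's) formula: 2A = Σ (x_i·y_{i+1} − x_{i+1}·y_i), indices taken mod 5.
A_1→A_2: (4)(-1) − (-4)(-3) = -16
A_2→A_3: (-4)(6) − (-5)(-1) = -29
A_3→A_4: (-5)(5) − (5)(6) = -55
A_4→A_5: (5)(-4) − (6)(5) = -50
A_5→A_1: (6)(-3) − (4)(-4) = -2
Σ = -152
Signed area = Σ/2 = -76 (negative ⇒ clockwise traversal).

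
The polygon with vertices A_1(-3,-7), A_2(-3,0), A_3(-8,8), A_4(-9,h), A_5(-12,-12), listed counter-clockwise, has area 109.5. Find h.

The doubled signed area Σ (x_i y_{i+1} − x_{i+1} y_i) is linear in h.
With h=0 it equals 183; the coefficient of h is 4 (from the two edges through A_4).
So 4·h + 183 = 2·109.5 = 219 ⇒ h = 9.

9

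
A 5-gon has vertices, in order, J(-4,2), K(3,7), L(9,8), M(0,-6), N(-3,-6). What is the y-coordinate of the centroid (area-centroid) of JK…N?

Apply the shoelace (surveyor's) formula. First the cross-terms c_i = x_i·y_{i+1} − x_{i+1}·y_i:
  -34, -39, -54, -18, -30  ⇒  2A = -175, A = -87.5.
Then Σ (y_i + y_{i+1})·c_i = -663, so ȳ = -663 / (6·(-87.5)) = 221/175.

221/175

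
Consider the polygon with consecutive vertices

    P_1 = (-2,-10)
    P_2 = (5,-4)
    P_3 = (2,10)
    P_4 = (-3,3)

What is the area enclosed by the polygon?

Apply the surveyor's formula: 2A = Σ (x_i·y_{i+1} − x_{i+1}·y_i), indices taken mod 4.
Σ = (58) + (58) + (36) + (36) = 188
Area = |Σ|/2 = 94.

94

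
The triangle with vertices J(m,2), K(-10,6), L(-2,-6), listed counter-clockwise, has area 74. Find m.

5

The doubled signed area Σ (x_i y_{i+1} − x_{i+1} y_i) is linear in m.
With m=0 it equals 88; the coefficient of m is 12 (from the two edges through J).
So 12·m + 88 = 2·74 = 148 ⇒ m = 5.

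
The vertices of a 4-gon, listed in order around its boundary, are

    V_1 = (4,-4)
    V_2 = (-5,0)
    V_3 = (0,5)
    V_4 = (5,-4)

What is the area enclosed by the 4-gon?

37

V_1→V_2: (4)(0) − (-5)(-4) = -20
V_2→V_3: (-5)(5) − (0)(0) = -25
V_3→V_4: (0)(-4) − (5)(5) = -25
V_4→V_1: (5)(-4) − (4)(-4) = -4
Σ = -74
Area = |Σ|/2 = 37.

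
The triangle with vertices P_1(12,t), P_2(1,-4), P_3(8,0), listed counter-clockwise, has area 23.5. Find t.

The doubled signed area Σ (x_i y_{i+1} − x_{i+1} y_i) is linear in t.
With t=0 it equals -16; the coefficient of t is 7 (from the two edges through P_1).
So 7·t + -16 = 2·23.5 = 47 ⇒ t = 9.

9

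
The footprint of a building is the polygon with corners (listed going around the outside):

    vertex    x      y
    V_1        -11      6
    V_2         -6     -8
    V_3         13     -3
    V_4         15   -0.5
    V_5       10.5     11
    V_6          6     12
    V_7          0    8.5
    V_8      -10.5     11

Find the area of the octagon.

356.5

Apply Gauss's area formula: 2A = Σ (x_i·y_{i+1} − x_{i+1}·y_i), indices taken mod 8.
Σ = (124) + (122) + (38.5) + (170.25) + (60) + (51) + (89.25) + (58) = 713
Area = |Σ|/2 = 356.5.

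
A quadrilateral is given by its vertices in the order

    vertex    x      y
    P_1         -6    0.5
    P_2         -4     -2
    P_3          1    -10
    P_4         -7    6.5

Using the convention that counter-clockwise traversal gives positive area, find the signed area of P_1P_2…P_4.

14

Apply Gauss's area formula: 2A = Σ (x_i·y_{i+1} − x_{i+1}·y_i), indices taken mod 4.
Cross-terms: 14, 42, -63.5, 35.5  ⇒  Σ = 28
Signed area = Σ/2 = 14 (positive ⇒ counter-clockwise traversal).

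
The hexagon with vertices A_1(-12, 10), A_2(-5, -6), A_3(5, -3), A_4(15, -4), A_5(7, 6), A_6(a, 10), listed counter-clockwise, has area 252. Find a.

1

The doubled signed area Σ (x_i y_{i+1} − x_{i+1} y_i) is linear in a.
With a=0 it equals 500; the coefficient of a is 4 (from the two edges through A_6).
So 4·a + 500 = 2·252 = 504 ⇒ a = 1.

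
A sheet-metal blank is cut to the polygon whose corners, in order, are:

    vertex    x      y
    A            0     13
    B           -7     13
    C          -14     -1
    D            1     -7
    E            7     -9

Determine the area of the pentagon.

255

Apply the shoelace (surveyor's) formula: 2A = Σ (x_i·y_{i+1} − x_{i+1}·y_i), indices taken mod 5.
Cross-terms: 91, 189, 99, 40, 91  ⇒  Σ = 510
Area = |Σ|/2 = 255.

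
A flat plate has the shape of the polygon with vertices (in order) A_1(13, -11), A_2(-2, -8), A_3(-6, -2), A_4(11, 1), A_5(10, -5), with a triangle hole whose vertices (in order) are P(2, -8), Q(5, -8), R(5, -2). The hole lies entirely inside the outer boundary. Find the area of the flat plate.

Outer boundary:
Apply Gauss's area formula: 2A = Σ (x_i·y_{i+1} − x_{i+1}·y_i), indices taken mod 5.
Σ = (-126) + (-44) + (16) + (-65) + (-45) = -264
Area = |Σ|/2 = 132.
Hole:
Σ = (24) + (30) + (-36) = 18
Area = |Σ|/2 = 9.
Net area = 132 − 9 = 123.

123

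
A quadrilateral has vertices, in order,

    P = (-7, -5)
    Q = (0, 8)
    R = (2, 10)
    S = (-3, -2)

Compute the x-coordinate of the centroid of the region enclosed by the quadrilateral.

-2.4

Apply the shoelace formula. First the cross-terms c_i = x_i·y_{i+1} − x_{i+1}·y_i:
  -56, -16, 26, 1  ⇒  2A = -45, A = -22.5.
Then Σ (x_i + x_{i+1})·c_i = 324, so x̄ = 324 / (6·(-22.5)) = -2.4.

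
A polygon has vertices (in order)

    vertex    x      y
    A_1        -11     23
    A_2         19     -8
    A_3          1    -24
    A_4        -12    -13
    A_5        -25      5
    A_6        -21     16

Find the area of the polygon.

A_1→A_2: (-11)(-8) − (19)(23) = -349
A_2→A_3: (19)(-24) − (1)(-8) = -448
A_3→A_4: (1)(-13) − (-12)(-24) = -301
A_4→A_5: (-12)(5) − (-25)(-13) = -385
A_5→A_6: (-25)(16) − (-21)(5) = -295
A_6→A_1: (-21)(23) − (-11)(16) = -307
Σ = -2085
Area = |Σ|/2 = 1042.5.

1042.5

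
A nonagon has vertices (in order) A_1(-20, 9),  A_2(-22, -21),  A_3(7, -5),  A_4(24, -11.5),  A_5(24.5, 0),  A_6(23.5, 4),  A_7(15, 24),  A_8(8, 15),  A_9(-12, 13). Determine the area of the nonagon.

1133.625

Σ = (618) + (257) + (39.5) + (281.75) + (98) + (504) + (33) + (284) + (152) = 2267.25
Area = |Σ|/2 = 1133.625.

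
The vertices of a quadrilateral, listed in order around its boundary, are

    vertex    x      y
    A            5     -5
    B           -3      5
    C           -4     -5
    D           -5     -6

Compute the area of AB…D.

49.5

Σ = (10) + (35) + (-1) + (55) = 99
Area = |Σ|/2 = 49.5.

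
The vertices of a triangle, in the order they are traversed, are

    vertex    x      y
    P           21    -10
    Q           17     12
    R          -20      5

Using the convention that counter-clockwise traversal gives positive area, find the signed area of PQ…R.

Apply the shoelace (surveyor's) formula: 2A = Σ (x_i·y_{i+1} − x_{i+1}·y_i), indices taken mod 3.
Σ = (422) + (325) + (95) = 842
Signed area = Σ/2 = 421 (positive ⇒ counter-clockwise traversal).

421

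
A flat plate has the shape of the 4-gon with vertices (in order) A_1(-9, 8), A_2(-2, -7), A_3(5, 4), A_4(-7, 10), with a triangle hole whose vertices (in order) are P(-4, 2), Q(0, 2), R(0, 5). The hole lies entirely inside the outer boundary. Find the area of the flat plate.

103

Outer boundary:
Σ = (79) + (27) + (78) + (34) = 218
Area = |Σ|/2 = 109.
Hole:
Apply the shoelace formula: 2A = Σ (x_i·y_{i+1} − x_{i+1}·y_i), indices taken mod 3.
Σ = (-8) + (0) + (20) = 12
Area = |Σ|/2 = 6.
Net area = 109 − 6 = 103.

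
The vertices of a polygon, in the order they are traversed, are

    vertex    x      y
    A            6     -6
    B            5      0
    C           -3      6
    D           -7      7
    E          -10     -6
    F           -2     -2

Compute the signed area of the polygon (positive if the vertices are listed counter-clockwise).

112.5

Apply the shoelace formula: 2A = Σ (x_i·y_{i+1} − x_{i+1}·y_i), indices taken mod 6.
Σ = (30) + (30) + (21) + (112) + (8) + (24) = 225
Signed area = Σ/2 = 112.5 (positive ⇒ counter-clockwise traversal).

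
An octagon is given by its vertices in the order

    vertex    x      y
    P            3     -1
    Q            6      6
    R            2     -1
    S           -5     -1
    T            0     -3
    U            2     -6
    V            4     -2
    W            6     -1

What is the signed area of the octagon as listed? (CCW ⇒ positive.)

Σ = (24) + (-18) + (-7) + (15) + (6) + (20) + (8) + (-3) = 45
Signed area = Σ/2 = 22.5 (positive ⇒ counter-clockwise traversal).

22.5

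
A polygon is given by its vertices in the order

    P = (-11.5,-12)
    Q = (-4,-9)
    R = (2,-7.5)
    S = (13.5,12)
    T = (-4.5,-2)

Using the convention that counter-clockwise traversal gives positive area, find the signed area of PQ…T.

143.375

Apply Gauss's area formula: 2A = Σ (x_i·y_{i+1} − x_{i+1}·y_i), indices taken mod 5.
Σ = (55.5) + (48) + (125.25) + (27) + (31) = 286.75
Signed area = Σ/2 = 143.375 (positive ⇒ counter-clockwise traversal).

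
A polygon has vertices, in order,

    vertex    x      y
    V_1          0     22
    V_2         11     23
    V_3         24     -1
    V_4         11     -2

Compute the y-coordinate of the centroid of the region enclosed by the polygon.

Apply the shoelace formula. First the cross-terms c_i = x_i·y_{i+1} − x_{i+1}·y_i:
  -242, -563, -37, 242  ⇒  2A = -600, A = -300.
Then Σ (y_i + y_{i+1})·c_i = -18325, so ȳ = -18325 / (6·(-300)) = 733/72.

733/72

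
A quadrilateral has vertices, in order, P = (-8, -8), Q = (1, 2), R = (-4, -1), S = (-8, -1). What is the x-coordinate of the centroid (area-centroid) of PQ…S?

-271/51

Apply Gauss's area formula. First the cross-terms c_i = x_i·y_{i+1} − x_{i+1}·y_i:
  -8, 7, -4, 56  ⇒  2A = 51, A = 25.5.
Then Σ (x_i + x_{i+1})·c_i = -813, so x̄ = -813 / (6·25.5) = -271/51.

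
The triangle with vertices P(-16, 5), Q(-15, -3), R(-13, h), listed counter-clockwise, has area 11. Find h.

Write out the shoelace sum; only the two edges meeting at R involve h:
2·Area = [((-15)·h − (-13)·(-3)) + ((-13)·5 − (-16)·h)] + 123
       = 1·h + 19 = 22
⇒ h = 3.

3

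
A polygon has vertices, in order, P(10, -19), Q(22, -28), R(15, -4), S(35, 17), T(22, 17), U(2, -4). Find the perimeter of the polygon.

|PQ| = √((12)² + (-9)²) = √225 = 15
|QR| = √((-7)² + (24)²) = √625 = 25
|RS| = √((20)² + (21)²) = √841 = 29
|ST| = √((-13)² + (0)²) = √169 = 13
|TU| = √((-20)² + (-21)²) = √841 = 29
|UP| = √((8)² + (-15)²) = √289 = 17
Perimeter = 15 + 25 + 29 + 13 + 29 + 17 = 128.

128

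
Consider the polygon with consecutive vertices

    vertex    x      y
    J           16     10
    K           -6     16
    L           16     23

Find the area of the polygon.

Apply the shoelace formula: 2A = Σ (x_i·y_{i+1} − x_{i+1}·y_i), indices taken mod 3.
Cross-terms: 316, -394, -208  ⇒  Σ = -286
Area = |Σ|/2 = 143.

143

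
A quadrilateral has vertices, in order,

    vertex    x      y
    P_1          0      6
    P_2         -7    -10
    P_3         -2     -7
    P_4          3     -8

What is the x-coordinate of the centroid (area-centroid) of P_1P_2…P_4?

-232/189

Apply the shoelace (surveyor's) formula. First the cross-terms c_i = x_i·y_{i+1} − x_{i+1}·y_i:
  42, 29, 37, 18  ⇒  2A = 126, A = 63.
Then Σ (x_i + x_{i+1})·c_i = -464, so x̄ = -464 / (6·63) = -232/189.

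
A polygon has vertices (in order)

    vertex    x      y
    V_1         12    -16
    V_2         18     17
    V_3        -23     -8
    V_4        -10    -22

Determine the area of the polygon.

Σ = (492) + (247) + (426) + (424) = 1589
Area = |Σ|/2 = 794.5.

794.5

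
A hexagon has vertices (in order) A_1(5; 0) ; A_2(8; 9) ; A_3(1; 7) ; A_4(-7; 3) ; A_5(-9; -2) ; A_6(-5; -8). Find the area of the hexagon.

143.5

A_1→A_2: (5)(9) − (8)(0) = 45
A_2→A_3: (8)(7) − (1)(9) = 47
A_3→A_4: (1)(3) − (-7)(7) = 52
A_4→A_5: (-7)(-2) − (-9)(3) = 41
A_5→A_6: (-9)(-8) − (-5)(-2) = 62
A_6→A_1: (-5)(0) − (5)(-8) = 40
Σ = 287
Area = |Σ|/2 = 143.5.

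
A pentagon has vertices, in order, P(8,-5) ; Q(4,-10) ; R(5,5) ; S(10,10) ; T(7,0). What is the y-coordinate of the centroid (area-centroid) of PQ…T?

-5/57

Apply the shoelace formula. First the cross-terms c_i = x_i·y_{i+1} − x_{i+1}·y_i:
  -60, 70, 0, -70, -35  ⇒  2A = -95, A = -47.5.
Then Σ (y_i + y_{i+1})·c_i = 25, so ȳ = 25 / (6·(-47.5)) = -5/57.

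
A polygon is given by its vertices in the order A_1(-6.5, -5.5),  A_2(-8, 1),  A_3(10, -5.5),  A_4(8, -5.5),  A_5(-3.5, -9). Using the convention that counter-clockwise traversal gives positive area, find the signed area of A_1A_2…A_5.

-79

Apply the surveyor's formula: 2A = Σ (x_i·y_{i+1} − x_{i+1}·y_i), indices taken mod 5.
Σ = (-50.5) + (34) + (-11) + (-91.25) + (-39.25) = -158
Signed area = Σ/2 = -79 (negative ⇒ clockwise traversal).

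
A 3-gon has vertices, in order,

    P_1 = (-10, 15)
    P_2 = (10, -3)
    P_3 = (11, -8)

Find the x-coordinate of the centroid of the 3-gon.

11/3

Apply Gauss's area formula. First the cross-terms c_i = x_i·y_{i+1} − x_{i+1}·y_i:
  -120, -47, 85  ⇒  2A = -82, A = -41.
Then Σ (x_i + x_{i+1})·c_i = -902, so x̄ = -902 / (6·(-41)) = 11/3.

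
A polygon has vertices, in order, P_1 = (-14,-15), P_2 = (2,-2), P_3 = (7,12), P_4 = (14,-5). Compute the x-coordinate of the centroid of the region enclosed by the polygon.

171/43

Apply the shoelace (surveyor's) formula. First the cross-terms c_i = x_i·y_{i+1} − x_{i+1}·y_i:
  58, 38, -203, -280  ⇒  2A = -387, A = -193.5.
Then Σ (x_i + x_{i+1})·c_i = -4617, so x̄ = -4617 / (6·(-193.5)) = 171/43.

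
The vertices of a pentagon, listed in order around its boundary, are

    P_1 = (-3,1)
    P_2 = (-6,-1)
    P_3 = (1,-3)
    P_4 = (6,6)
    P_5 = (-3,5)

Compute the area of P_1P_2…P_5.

Cross-terms: 9, 19, 24, 48, 12  ⇒  Σ = 112
Area = |Σ|/2 = 56.

56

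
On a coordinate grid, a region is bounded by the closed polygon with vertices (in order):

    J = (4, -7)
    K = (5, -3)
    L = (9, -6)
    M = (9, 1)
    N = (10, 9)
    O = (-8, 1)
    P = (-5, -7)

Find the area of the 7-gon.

180

Apply Gauss's area formula: 2A = Σ (x_i·y_{i+1} − x_{i+1}·y_i), indices taken mod 7.
Σ = (23) + (-3) + (63) + (71) + (82) + (61) + (63) = 360
Area = |Σ|/2 = 180.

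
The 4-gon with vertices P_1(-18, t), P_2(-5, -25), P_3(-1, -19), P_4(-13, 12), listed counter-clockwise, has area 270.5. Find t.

-8

The doubled signed area Σ (x_i y_{i+1} − x_{i+1} y_i) is linear in t.
With t=0 it equals 477; the coefficient of t is -8 (from the two edges through P_1).
So -8·t + 477 = 2·270.5 = 541 ⇒ t = -8.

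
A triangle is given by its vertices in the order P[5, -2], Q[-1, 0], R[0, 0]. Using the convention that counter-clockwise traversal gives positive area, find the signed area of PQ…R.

P→Q: (5)(0) − (-1)(-2) = -2
Q→R: (-1)(0) − (0)(0) = 0
R→P: (0)(-2) − (5)(0) = 0
Σ = -2
Signed area = Σ/2 = -1 (negative ⇒ clockwise traversal).

-1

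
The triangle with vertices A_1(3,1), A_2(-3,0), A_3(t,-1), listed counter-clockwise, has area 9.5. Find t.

10

The doubled signed area Σ (x_i y_{i+1} − x_{i+1} y_i) is linear in t.
With t=0 it equals 9; the coefficient of t is 1 (from the two edges through A_3).
So 1·t + 9 = 2·9.5 = 19 ⇒ t = 10.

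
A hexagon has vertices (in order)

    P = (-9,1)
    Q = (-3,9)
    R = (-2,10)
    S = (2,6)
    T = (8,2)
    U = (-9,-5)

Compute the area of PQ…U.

121

Σ = (-78) + (-12) + (-32) + (-44) + (-22) + (-54) = -242
Area = |Σ|/2 = 121.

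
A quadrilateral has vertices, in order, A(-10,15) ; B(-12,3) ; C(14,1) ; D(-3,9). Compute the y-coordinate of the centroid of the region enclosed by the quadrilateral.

809/135

Apply Gauss's area formula. First the cross-terms c_i = x_i·y_{i+1} − x_{i+1}·y_i:
  150, -54, 129, 45  ⇒  2A = 270, A = 135.
Then Σ (y_i + y_{i+1})·c_i = 4854, so ȳ = 4854 / (6·135) = 809/135.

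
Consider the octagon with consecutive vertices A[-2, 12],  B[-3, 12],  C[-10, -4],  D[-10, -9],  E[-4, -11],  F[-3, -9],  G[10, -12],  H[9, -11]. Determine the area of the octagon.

Apply the surveyor's formula: 2A = Σ (x_i·y_{i+1} − x_{i+1}·y_i), indices taken mod 8.
Σ = (12) + (132) + (50) + (74) + (3) + (126) + (-2) + (86) = 481
Area = |Σ|/2 = 240.5.

240.5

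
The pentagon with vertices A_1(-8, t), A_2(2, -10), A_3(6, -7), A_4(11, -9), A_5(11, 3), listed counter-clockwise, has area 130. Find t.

-5

The doubled signed area Σ (x_i y_{i+1} − x_{i+1} y_i) is linear in t.
With t=0 it equals 305; the coefficient of t is 9 (from the two edges through A_1).
So 9·t + 305 = 2·130 = 260 ⇒ t = -5.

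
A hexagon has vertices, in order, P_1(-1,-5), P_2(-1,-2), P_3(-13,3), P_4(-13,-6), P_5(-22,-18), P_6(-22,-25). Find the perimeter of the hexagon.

76

|P_1P_2| = √((0)² + (3)²) = √9 = 3
|P_2P_3| = √((-12)² + (5)²) = √169 = 13
|P_3P_4| = √((0)² + (-9)²) = √81 = 9
|P_4P_5| = √((-9)² + (-12)²) = √225 = 15
|P_5P_6| = √((0)² + (-7)²) = √49 = 7
|P_6P_1| = √((21)² + (20)²) = √841 = 29
Perimeter = 3 + 13 + 9 + 15 + 7 + 29 = 76.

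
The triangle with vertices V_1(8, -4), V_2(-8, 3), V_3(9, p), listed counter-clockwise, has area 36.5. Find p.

-9

Write out the shoelace sum; only the two edges meeting at V_3 involve p:
2·Area = [((-8)·p − 9·3) + (9·(-4) − 8·p)] + -8
       = -16·p + -71 = 73
⇒ p = -9.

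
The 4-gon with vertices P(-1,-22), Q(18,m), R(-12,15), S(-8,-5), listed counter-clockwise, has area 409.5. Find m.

The doubled signed area Σ (x_i y_{i+1} − x_{i+1} y_i) is linear in m.
With m=0 it equals 1017; the coefficient of m is 11 (from the two edges through Q).
So 11·m + 1017 = 2·409.5 = 819 ⇒ m = -18.

-18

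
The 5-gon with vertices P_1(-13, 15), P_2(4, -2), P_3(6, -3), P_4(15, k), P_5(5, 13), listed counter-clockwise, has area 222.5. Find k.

-5

The doubled signed area Σ (x_i y_{i+1} − x_{i+1} y_i) is linear in k.
With k=0 it equals 450; the coefficient of k is 1 (from the two edges through P_4).
So 1·k + 450 = 2·222.5 = 445 ⇒ k = -5.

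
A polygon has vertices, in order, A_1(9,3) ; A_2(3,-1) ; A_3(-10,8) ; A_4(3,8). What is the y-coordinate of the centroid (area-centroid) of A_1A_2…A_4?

85/19

Apply the shoelace (surveyor's) formula. First the cross-terms c_i = x_i·y_{i+1} − x_{i+1}·y_i:
  -18, 14, -104, -63  ⇒  2A = -171, A = -85.5.
Then Σ (y_i + y_{i+1})·c_i = -2295, so ȳ = -2295 / (6·(-85.5)) = 85/19.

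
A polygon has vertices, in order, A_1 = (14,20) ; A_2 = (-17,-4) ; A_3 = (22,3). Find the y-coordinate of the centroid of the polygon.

Apply the shoelace formula. First the cross-terms c_i = x_i·y_{i+1} − x_{i+1}·y_i:
  284, 37, 398  ⇒  2A = 719, A = 359.5.
Then Σ (y_i + y_{i+1})·c_i = 13661, so ȳ = 13661 / (6·359.5) = 19/3.

19/3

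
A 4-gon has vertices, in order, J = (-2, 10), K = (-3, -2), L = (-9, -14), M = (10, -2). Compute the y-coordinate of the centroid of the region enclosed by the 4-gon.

-2

Apply Gauss's area formula. First the cross-terms c_i = x_i·y_{i+1} − x_{i+1}·y_i:
  34, 24, 158, 96  ⇒  2A = 312, A = 156.
Then Σ (y_i + y_{i+1})·c_i = -1872, so ȳ = -1872 / (6·156) = -2.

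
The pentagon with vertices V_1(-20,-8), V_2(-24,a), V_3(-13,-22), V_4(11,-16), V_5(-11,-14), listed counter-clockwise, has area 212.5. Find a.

Write out the shoelace sum; only the two edges meeting at V_2 involve a:
2·Area = [((-20)·a − (-24)·(-8)) + ((-24)·(-22) − (-13)·a)] + -72
       = -7·a + 264 = 425
⇒ a = -23.

-23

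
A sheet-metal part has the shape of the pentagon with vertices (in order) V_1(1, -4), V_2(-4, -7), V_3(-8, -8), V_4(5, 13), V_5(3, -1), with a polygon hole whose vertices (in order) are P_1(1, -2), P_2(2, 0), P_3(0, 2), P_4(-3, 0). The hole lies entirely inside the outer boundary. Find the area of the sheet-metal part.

Outer boundary:
Apply the shoelace (surveyor's) formula: 2A = Σ (x_i·y_{i+1} − x_{i+1}·y_i), indices taken mod 5.
Σ = (-23) + (-24) + (-64) + (-44) + (-11) = -166
Area = |Σ|/2 = 83.
Hole:
Σ = (4) + (4) + (6) + (6) = 20
Area = |Σ|/2 = 10.
Net area = 83 − 10 = 73.

73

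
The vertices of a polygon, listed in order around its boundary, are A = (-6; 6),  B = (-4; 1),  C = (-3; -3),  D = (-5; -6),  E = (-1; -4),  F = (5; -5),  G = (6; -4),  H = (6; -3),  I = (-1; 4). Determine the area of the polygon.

65

Σ = (18) + (15) + (3) + (14) + (25) + (10) + (6) + (21) + (18) = 130
Area = |Σ|/2 = 65.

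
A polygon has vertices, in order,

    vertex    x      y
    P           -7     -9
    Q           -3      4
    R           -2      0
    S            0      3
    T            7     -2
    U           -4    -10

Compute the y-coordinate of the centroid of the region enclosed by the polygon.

Apply the shoelace (surveyor's) formula. First the cross-terms c_i = x_i·y_{i+1} − x_{i+1}·y_i:
  -55, 8, -6, -21, -78, -34  ⇒  2A = -186, A = -93.
Then Σ (y_i + y_{i+1})·c_i = 1850, so ȳ = 1850 / (6·(-93)) = -925/279.

-925/279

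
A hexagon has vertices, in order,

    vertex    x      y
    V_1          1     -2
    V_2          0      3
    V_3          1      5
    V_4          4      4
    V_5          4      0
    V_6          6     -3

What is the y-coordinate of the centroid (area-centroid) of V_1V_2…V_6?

148/159

Apply the shoelace (surveyor's) formula. First the cross-terms c_i = x_i·y_{i+1} − x_{i+1}·y_i:
  3, -3, -16, -16, -12, -9  ⇒  2A = -53, A = -26.5.
Then Σ (y_i + y_{i+1})·c_i = -148, so ȳ = -148 / (6·(-26.5)) = 148/159.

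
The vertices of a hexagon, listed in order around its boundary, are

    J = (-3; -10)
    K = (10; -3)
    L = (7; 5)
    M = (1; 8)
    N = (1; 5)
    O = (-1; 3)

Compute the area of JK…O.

127.5

Apply the shoelace (surveyor's) formula: 2A = Σ (x_i·y_{i+1} − x_{i+1}·y_i), indices taken mod 6.
Cross-terms: 109, 71, 51, -3, 8, 19  ⇒  Σ = 255
Area = |Σ|/2 = 127.5.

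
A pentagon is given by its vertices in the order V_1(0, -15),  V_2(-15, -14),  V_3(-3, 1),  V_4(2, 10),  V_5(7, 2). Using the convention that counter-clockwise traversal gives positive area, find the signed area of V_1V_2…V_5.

-242.5

Apply Gauss's area formula: 2A = Σ (x_i·y_{i+1} − x_{i+1}·y_i), indices taken mod 5.
Σ = (-225) + (-57) + (-32) + (-66) + (-105) = -485
Signed area = Σ/2 = -242.5 (negative ⇒ clockwise traversal).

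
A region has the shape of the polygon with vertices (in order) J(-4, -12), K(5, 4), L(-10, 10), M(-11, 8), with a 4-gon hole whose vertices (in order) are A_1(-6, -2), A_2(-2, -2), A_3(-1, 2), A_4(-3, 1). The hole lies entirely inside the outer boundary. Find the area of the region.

154.5

Outer boundary:
Apply the shoelace (surveyor's) formula: 2A = Σ (x_i·y_{i+1} − x_{i+1}·y_i), indices taken mod 4.
J→K: (-4)(4) − (5)(-12) = 44
K→L: (5)(10) − (-10)(4) = 90
L→M: (-10)(8) − (-11)(10) = 30
M→J: (-11)(-12) − (-4)(8) = 164
Σ = 328
Area = |Σ|/2 = 164.
Hole:
Apply the shoelace (surveyor's) formula: 2A = Σ (x_i·y_{i+1} − x_{i+1}·y_i), indices taken mod 4.
Cross-terms: 8, -6, 5, 12  ⇒  Σ = 19
Area = |Σ|/2 = 9.5.
Net area = 164 − 9.5 = 154.5.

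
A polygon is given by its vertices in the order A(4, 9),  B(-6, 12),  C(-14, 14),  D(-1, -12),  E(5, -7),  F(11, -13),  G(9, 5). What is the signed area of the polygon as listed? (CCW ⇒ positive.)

Σ = (102) + (84) + (182) + (67) + (12) + (172) + (61) = 680
Signed area = Σ/2 = 340 (positive ⇒ counter-clockwise traversal).

340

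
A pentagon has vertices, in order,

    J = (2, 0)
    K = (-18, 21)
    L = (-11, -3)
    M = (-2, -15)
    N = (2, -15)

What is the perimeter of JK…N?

88

|JK| = √((-20)² + (21)²) = √841 = 29
|KL| = √((7)² + (-24)²) = √625 = 25
|LM| = √((9)² + (-12)²) = √225 = 15
|MN| = √((4)² + (0)²) = √16 = 4
|NJ| = √((0)² + (15)²) = √225 = 15
Perimeter = 29 + 25 + 15 + 4 + 15 = 88.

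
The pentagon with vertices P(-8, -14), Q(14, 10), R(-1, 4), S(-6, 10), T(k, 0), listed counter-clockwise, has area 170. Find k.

-6

Write out the shoelace sum; only the two edges meeting at T involve k:
2·Area = [((-6)·0 − k·10) + (k·(-14) − (-8)·0)] + 196
       = -24·k + 196 = 340
⇒ k = -6.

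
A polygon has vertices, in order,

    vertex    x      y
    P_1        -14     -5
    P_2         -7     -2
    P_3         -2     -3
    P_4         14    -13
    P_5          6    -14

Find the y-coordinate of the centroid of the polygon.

Apply the surveyor's formula. First the cross-terms c_i = x_i·y_{i+1} − x_{i+1}·y_i:
  -7, 17, 68, -118, -226  ⇒  2A = -266, A = -133.
Then Σ (y_i + y_{i+1})·c_i = 6356, so ȳ = 6356 / (6·(-133)) = -454/57.

-454/57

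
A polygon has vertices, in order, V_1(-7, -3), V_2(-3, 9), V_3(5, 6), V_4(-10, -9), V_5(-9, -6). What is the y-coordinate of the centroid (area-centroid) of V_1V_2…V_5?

27/13

Apply the surveyor's formula. First the cross-terms c_i = x_i·y_{i+1} − x_{i+1}·y_i:
  -72, -63, 15, -21, -15  ⇒  2A = -156, A = -78.
Then Σ (y_i + y_{i+1})·c_i = -972, so ȳ = -972 / (6·(-78)) = 27/13.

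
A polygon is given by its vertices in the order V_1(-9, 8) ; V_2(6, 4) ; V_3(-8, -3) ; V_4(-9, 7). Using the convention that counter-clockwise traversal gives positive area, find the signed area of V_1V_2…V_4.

Apply Gauss's area formula: 2A = Σ (x_i·y_{i+1} − x_{i+1}·y_i), indices taken mod 4.
Σ = (-84) + (14) + (-83) + (-9) = -162
Signed area = Σ/2 = -81 (negative ⇒ clockwise traversal).

-81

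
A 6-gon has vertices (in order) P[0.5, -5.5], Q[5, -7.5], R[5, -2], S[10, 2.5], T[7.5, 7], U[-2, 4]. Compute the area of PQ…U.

94

Apply the surveyor's formula: 2A = Σ (x_i·y_{i+1} − x_{i+1}·y_i), indices taken mod 6.
Σ = (23.75) + (27.5) + (32.5) + (51.25) + (44) + (9) = 188
Area = |Σ|/2 = 94.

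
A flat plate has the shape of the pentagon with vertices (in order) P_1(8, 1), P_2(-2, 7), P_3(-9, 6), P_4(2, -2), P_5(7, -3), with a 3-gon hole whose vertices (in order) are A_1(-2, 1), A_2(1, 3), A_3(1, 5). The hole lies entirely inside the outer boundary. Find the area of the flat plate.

Outer boundary:
Cross-terms: 58, 51, 6, 8, 31  ⇒  Σ = 154
Area = |Σ|/2 = 77.
Hole:
Apply the shoelace (surveyor's) formula: 2A = Σ (x_i·y_{i+1} − x_{i+1}·y_i), indices taken mod 3.
Σ = (-7) + (2) + (11) = 6
Area = |Σ|/2 = 3.
Net area = 77 − 3 = 74.

74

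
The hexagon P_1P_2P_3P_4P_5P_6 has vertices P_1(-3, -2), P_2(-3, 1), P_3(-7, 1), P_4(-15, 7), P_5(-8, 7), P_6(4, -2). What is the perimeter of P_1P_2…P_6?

46

|P_1P_2| = √((0)² + (3)²) = √9 = 3
|P_2P_3| = √((-4)² + (0)²) = √16 = 4
|P_3P_4| = √((-8)² + (6)²) = √100 = 10
|P_4P_5| = √((7)² + (0)²) = √49 = 7
|P_5P_6| = √((12)² + (-9)²) = √225 = 15
|P_6P_1| = √((-7)² + (0)²) = √49 = 7
Perimeter = 3 + 4 + 10 + 7 + 15 + 7 = 46.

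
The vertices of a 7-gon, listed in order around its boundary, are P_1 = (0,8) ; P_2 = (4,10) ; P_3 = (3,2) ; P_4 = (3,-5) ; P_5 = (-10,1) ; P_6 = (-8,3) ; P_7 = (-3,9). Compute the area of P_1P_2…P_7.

Apply the shoelace formula: 2A = Σ (x_i·y_{i+1} − x_{i+1}·y_i), indices taken mod 7.
Cross-terms: -32, -22, -21, -47, -22, -63, -24  ⇒  Σ = -231
Area = |Σ|/2 = 115.5.

115.5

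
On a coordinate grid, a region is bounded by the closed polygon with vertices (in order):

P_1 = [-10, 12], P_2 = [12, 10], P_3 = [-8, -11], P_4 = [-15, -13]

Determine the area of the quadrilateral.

333.5

Cross-terms: -244, -52, -61, -310  ⇒  Σ = -667
Area = |Σ|/2 = 333.5.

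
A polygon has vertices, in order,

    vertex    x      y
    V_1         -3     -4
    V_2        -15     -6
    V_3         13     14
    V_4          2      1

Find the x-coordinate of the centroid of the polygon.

-400/291

Apply the shoelace formula. First the cross-terms c_i = x_i·y_{i+1} − x_{i+1}·y_i:
  -42, -132, -15, -5  ⇒  2A = -194, A = -97.
Then Σ (x_i + x_{i+1})·c_i = 800, so x̄ = 800 / (6·(-97)) = -400/291.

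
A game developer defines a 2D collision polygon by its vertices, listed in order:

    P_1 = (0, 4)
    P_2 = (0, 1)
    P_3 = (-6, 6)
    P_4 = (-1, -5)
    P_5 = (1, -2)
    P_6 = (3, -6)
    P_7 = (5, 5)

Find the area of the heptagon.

57

Apply Gauss's area formula: 2A = Σ (x_i·y_{i+1} − x_{i+1}·y_i), indices taken mod 7.
Σ = (0) + (6) + (36) + (7) + (0) + (45) + (20) = 114
Area = |Σ|/2 = 57.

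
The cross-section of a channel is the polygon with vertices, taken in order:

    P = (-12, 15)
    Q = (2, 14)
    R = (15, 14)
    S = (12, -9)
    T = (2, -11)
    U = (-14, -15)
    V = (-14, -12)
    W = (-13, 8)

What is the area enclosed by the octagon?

Apply the shoelace formula: 2A = Σ (x_i·y_{i+1} − x_{i+1}·y_i), indices taken mod 8.
Σ = (-198) + (-182) + (-303) + (-114) + (-184) + (-42) + (-268) + (-99) = -1390
Area = |Σ|/2 = 695.

695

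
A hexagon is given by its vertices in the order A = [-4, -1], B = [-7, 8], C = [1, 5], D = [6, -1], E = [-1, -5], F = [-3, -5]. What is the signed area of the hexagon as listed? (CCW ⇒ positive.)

-85.5

Σ = (-39) + (-43) + (-31) + (-31) + (-10) + (-17) = -171
Signed area = Σ/2 = -85.5 (negative ⇒ clockwise traversal).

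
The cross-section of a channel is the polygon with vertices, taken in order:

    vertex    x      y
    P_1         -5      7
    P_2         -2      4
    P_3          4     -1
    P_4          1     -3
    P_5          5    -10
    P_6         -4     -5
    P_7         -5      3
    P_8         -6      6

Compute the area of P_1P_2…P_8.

Apply the shoelace (surveyor's) formula: 2A = Σ (x_i·y_{i+1} − x_{i+1}·y_i), indices taken mod 8.
Σ = (-6) + (-14) + (-11) + (5) + (-65) + (-37) + (-12) + (-12) = -152
Area = |Σ|/2 = 76.

76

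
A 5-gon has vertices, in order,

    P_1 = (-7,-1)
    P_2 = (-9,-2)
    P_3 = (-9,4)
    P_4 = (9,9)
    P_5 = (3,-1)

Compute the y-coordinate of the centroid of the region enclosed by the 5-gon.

Apply the surveyor's formula. First the cross-terms c_i = x_i·y_{i+1} − x_{i+1}·y_i:
  5, -54, -117, -36, -10  ⇒  2A = -212, A = -106.
Then Σ (y_i + y_{i+1})·c_i = -1912, so ȳ = -1912 / (6·(-106)) = 478/159.

478/159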